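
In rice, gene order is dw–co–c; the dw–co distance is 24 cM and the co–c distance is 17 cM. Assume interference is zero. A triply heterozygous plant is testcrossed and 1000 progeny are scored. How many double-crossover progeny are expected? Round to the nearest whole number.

Map distances give recombination frequencies of 0.240 and 0.170 for the two intervals.
With no interference, expected double-crossover frequency = 0.240 × 0.170 = 0.04080.
Expected number = 0.04080 × 1000 = 40.80 ≈ 41.

41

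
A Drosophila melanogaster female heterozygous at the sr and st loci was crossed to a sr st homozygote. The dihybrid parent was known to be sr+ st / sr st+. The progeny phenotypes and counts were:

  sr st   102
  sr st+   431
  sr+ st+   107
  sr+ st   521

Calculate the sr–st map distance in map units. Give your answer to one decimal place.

The recombinant classes are sr+ st+ and sr st: 107 + 102 = 209.
Recombination frequency = 209/1161 = 0.1800 ≈ 18.0%, i.e. 18.0 map units.

18.0 map units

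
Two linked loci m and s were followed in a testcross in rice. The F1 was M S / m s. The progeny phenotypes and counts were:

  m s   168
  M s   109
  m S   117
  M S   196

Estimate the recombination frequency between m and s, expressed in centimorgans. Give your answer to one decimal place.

The recombinant classes are M s and m S: 109 + 117 = 226.
Recombination frequency = 226/590 = 0.3831 ≈ 38.3%, i.e. 38.3 centimorgans.

38.3 centimorgans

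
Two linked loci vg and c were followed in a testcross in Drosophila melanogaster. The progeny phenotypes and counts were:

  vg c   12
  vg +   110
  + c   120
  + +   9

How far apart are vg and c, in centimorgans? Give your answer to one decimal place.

8.4 centimorgans

The two most frequent classes, + c (120) and vg + (110), are the parental types, so the F1 was + c / vg +.
The recombinant classes are + + and vg c: 9 + 12 = 21.
Recombination frequency = 21/251 = 0.0837 ≈ 8.4%, i.e. 8.4 centimorgans.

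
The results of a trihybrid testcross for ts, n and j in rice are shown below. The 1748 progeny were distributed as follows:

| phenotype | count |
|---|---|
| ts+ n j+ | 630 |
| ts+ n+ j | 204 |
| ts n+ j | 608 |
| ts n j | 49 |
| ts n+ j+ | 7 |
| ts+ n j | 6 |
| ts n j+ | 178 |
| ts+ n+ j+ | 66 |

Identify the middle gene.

The two most frequent reciprocal classes, ts+ n j+ and ts n+ j, are the parental types, so the F1 was ts+ n j+ / ts n+ j.
The two rarest classes, ts+ n j and ts n+ j+, are the double crossovers. Comparing them with the parentals, only the j allele has switched, so j is the middle locus and the order is n – j – ts.

j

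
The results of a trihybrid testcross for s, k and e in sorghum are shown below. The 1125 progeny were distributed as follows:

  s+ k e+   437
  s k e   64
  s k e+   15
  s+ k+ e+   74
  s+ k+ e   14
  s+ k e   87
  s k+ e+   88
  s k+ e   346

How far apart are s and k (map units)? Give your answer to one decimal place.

The two most frequent reciprocal classes, s+ k e+ and s k+ e, are the parental types, so the F1 was s+ k e+ / s k+ e.
The two rarest classes, s k e+ and s+ k+ e, are the double crossovers. Comparing them with the parentals, only the s allele has switched, so s is the middle locus and the order is e – s – k.
Crossovers in the s–k interval produce the single-crossover classes s+ k+ e+ and s k e (74 + 64 = 138) plus the double crossovers (29).
RF(s–k) = (138 + 29) / 1125 = 167/1125 = 0.1484 → 14.8 map units.

14.8 map units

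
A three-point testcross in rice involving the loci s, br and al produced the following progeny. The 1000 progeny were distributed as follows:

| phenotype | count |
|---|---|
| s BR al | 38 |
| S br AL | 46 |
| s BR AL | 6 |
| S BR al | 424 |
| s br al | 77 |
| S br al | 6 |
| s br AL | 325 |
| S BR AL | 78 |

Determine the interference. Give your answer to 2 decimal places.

0.25

The two most frequent reciprocal classes, S BR al and s br AL, are the parental types, so the F1 was S BR al / s br AL.
The two rarest classes, S br al and s BR AL, are the double crossovers. Comparing them with the parentals, only the br allele has switched, so br is the middle locus and the order is s – br – al.
s–br: (84 + 12)/1000 = 0.0960; br–al: (155 + 12)/1000 = 0.1670.
Expected DCO frequency = 0.0960 × 0.1670 ≈ 0.01603; observed = 12/1000 ≈ 0.01200.
Coefficient of coincidence = 0.01200/0.01603 ≈ 0.75; interference = 1 − 0.75 = 0.25.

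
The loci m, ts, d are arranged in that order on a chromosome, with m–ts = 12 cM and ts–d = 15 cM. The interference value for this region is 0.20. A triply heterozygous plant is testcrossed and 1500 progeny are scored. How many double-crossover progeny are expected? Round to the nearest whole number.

Map distances give recombination frequencies of 0.120 and 0.150 for the two intervals.
With interference 0.20 (so coincidence = 0.80), expected double-crossover frequency = 0.120 × 0.150 × 0.80 = 0.01440.
Expected number = 0.01440 × 1500 = 21.60 ≈ 22.

22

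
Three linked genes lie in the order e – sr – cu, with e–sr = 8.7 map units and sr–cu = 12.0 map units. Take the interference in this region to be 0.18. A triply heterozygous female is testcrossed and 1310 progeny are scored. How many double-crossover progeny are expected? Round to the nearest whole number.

11

Map distances give recombination frequencies of 0.087 and 0.120 for the two intervals.
With interference 0.18 (so coincidence = 0.82), expected double-crossover frequency = 0.087 × 0.120 × 0.82 = 0.00856.
Expected number = 0.00856 × 1310 = 11.21 ≈ 11.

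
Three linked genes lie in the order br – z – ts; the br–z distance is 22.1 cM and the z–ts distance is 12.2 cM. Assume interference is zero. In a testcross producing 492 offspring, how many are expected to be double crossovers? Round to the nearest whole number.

13

Map distances give recombination frequencies of 0.221 and 0.122 for the two intervals.
With no interference, expected double-crossover frequency = 0.221 × 0.122 = 0.02696.
Expected number = 0.02696 × 492 = 13.27 ≈ 13.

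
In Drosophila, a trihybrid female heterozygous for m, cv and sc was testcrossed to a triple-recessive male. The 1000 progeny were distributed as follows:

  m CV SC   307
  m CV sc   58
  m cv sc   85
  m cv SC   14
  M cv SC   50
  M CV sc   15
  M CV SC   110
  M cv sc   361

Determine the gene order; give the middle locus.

cv

The two most frequent reciprocal classes, M cv sc and m CV SC, are the parental types, so the F1 was M cv sc / m CV SC.
The two rarest classes, M CV sc and m cv SC, are the double crossovers. Comparing them with the parentals, only the cv allele has switched, so cv is the middle locus and the order is sc – cv – m.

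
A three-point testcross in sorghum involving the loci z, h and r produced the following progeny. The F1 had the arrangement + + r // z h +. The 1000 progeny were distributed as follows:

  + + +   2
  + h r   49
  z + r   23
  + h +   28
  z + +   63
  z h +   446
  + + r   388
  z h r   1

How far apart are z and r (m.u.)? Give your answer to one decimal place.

5.4 m.u.

The two rarest classes, + + + and z h r, are the double crossovers. Comparing them with the parentals, only the r allele has switched, so r is the middle locus and the order is z – r – h.
Crossovers in the z–r interval produce the single-crossover classes z + r and + h + (23 + 28 = 51) plus the double crossovers (3).
RF(z–r) = (51 + 3) / 1000 = 54/1000 = 0.0540 → 5.4 m.u.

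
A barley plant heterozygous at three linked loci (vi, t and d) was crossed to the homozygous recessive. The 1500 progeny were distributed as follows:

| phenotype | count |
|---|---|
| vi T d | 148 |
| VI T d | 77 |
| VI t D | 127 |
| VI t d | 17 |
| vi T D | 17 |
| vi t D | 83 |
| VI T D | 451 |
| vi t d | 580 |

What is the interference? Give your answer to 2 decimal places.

0.15

The two most frequent reciprocal classes, vi t d and VI T D, are the parental types, so the F1 was vi t d / VI T D.
The two rarest classes, VI t d and vi T D, are the double crossovers. Comparing them with the parentals, only the vi allele has switched, so vi is the middle locus and the order is t – vi – d.
t–vi: (275 + 34)/1500 = 0.2060; vi–d: (160 + 34)/1500 = 0.1293.
Expected DCO frequency = 0.2060 × 0.1293 ≈ 0.02664; observed = 34/1500 ≈ 0.02267.
Coefficient of coincidence = 0.02267/0.02664 ≈ 0.85; interference = 1 − 0.85 = 0.15.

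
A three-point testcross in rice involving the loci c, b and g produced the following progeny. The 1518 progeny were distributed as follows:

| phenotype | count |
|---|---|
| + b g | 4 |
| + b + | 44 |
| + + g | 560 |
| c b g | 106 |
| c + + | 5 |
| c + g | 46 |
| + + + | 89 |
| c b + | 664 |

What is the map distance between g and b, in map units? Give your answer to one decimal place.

The two most frequent reciprocal classes, + + g and c b +, are the parental types, so the F1 was + + g / c b +.
The two rarest classes, + b g and c + +, are the double crossovers. Comparing them with the parentals, only the b allele has switched, so b is the middle locus and the order is g – b – c.
Crossovers in the g–b interval produce the single-crossover classes + + + and c b g (89 + 106 = 195) plus the double crossovers (9).
RF(g–b) = (195 + 9) / 1518 = 204/1518 = 0.1344 → 13.4 map units.

13.4 map units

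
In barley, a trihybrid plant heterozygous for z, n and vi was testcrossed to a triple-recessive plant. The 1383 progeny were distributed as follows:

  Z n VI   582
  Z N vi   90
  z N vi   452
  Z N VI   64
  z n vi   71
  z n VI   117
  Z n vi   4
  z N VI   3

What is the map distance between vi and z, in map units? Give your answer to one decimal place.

The two most frequent reciprocal classes, z N vi and Z n VI, are the parental types, so the F1 was z N vi / Z n VI.
The two rarest classes, z N VI and Z n vi, are the double crossovers. Comparing them with the parentals, only the vi allele has switched, so vi is the middle locus and the order is n – vi – z.
Crossovers in the vi–z interval produce the single-crossover classes Z N vi and z n VI (90 + 117 = 207) plus the double crossovers (7).
RF(vi–z) = (207 + 7) / 1383 = 214/1383 = 0.1547 → 15.5 map units.

15.5 map units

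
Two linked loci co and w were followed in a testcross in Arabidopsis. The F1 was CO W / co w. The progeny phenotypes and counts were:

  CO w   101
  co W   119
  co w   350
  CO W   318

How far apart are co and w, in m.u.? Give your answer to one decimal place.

The recombinant classes are CO w and co W: 101 + 119 = 220.
Recombination frequency = 220/888 = 0.2477 ≈ 24.8%, i.e. 24.8 m.u.

24.8 m.u.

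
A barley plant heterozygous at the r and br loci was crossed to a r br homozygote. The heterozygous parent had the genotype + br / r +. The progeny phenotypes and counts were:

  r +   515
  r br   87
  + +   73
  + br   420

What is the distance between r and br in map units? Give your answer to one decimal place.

The recombinant classes are + + and r br: 73 + 87 = 160.
Recombination frequency = 160/1095 = 0.1461 ≈ 14.6%, i.e. 14.6 map units.

14.6 map units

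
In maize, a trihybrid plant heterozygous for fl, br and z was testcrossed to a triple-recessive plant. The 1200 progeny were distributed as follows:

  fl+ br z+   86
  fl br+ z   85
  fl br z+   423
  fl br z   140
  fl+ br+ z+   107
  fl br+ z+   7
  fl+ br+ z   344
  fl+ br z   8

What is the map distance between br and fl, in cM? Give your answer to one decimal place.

15.5 cM

The two most frequent reciprocal classes, fl br z+ and fl+ br+ z, are the parental types, so the F1 was fl br z+ / fl+ br+ z.
The two rarest classes, fl br+ z+ and fl+ br z, are the double crossovers. Comparing them with the parentals, only the br allele has switched, so br is the middle locus and the order is z – br – fl.
Crossovers in the br–fl interval produce the single-crossover classes fl+ br z+ and fl br+ z (86 + 85 = 171) plus the double crossovers (15).
RF(br–fl) = (171 + 15) / 1200 = 186/1200 = 0.1550 → 15.5 cM.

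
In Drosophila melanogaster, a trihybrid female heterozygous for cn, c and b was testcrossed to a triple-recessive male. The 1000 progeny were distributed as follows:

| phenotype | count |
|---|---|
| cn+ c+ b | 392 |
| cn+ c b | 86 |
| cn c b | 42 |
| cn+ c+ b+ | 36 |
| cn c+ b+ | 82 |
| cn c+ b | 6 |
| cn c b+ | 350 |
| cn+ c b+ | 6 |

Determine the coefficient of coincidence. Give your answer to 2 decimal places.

0.74

The two most frequent reciprocal classes, cn+ c+ b and cn c b+, are the parental types, so the F1 was cn+ c+ b / cn c b+.
The two rarest classes, cn c+ b and cn+ c b+, are the double crossovers. Comparing them with the parentals, only the cn allele has switched, so cn is the middle locus and the order is c – cn – b.
c–cn: (168 + 12)/1000 = 0.1800; cn–b: (78 + 12)/1000 = 0.0900.
Expected DCO frequency = 0.1800 × 0.0900 ≈ 0.01620; observed = 12/1000 ≈ 0.01200.
Coefficient of coincidence = 0.01200/0.01620 ≈ 0.74.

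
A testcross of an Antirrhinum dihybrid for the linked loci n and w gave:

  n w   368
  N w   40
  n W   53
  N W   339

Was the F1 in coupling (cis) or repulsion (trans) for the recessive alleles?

cis

The two most frequent classes are N W (339) and n w (368); these are the parental (non-recombinant) types.
So the F1 carried N W on one chromosome and n w on the other — the recessive alleles are on the same chromosome (cis / coupling).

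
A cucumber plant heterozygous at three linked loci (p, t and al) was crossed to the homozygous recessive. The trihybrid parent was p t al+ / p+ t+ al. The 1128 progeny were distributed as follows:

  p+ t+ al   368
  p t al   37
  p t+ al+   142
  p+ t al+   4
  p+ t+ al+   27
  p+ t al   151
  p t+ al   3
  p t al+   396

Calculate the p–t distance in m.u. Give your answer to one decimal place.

The two rarest classes, p+ t al+ and p t+ al, are the double crossovers. Comparing them with the parentals, only the p allele has switched, so p is the middle locus and the order is t – p – al.
Crossovers in the t–p interval produce the single-crossover classes p t+ al+ and p+ t al (142 + 151 = 293) plus the double crossovers (7).
RF(t–p) = (293 + 7) / 1128 = 300/1128 = 0.2660 → 26.6 m.u.

26.6 m.u.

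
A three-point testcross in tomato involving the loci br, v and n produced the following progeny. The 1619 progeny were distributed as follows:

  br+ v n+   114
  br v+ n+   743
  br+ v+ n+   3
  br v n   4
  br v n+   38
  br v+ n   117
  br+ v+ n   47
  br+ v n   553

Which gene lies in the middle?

br

The two most frequent reciprocal classes, br v+ n+ and br+ v n, are the parental types, so the F1 was br v+ n+ / br+ v n.
The two rarest classes, br+ v+ n+ and br v n, are the double crossovers. Comparing them with the parentals, only the br allele has switched, so br is the middle locus and the order is n – br – v.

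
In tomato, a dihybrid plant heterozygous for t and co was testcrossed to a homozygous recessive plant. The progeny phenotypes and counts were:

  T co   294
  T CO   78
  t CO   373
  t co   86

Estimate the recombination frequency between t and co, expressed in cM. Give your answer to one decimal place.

19.7 cM

The two most frequent classes, T co (294) and t CO (373), are the parental types, so the F1 was T co / t CO.
The recombinant classes are T CO and t co: 78 + 86 = 164.
Recombination frequency = 164/831 = 0.1974 ≈ 19.7%, i.e. 19.7 cM.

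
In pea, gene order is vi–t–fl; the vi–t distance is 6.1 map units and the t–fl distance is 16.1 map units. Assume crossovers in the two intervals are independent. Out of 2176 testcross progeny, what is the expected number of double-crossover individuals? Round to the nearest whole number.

21

Map distances give recombination frequencies of 0.061 and 0.161 for the two intervals.
With no interference, expected double-crossover frequency = 0.061 × 0.161 = 0.00982.
Expected number = 0.00982 × 2176 = 21.37 ≈ 21.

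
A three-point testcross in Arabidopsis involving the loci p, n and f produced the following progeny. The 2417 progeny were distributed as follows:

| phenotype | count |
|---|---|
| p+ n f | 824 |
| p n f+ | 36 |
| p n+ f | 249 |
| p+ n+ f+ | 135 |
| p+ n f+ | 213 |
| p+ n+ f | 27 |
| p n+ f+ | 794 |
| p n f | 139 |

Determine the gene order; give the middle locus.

n

The two most frequent reciprocal classes, p+ n f and p n+ f+, are the parental types, so the F1 was p+ n f / p n+ f+.
The two rarest classes, p+ n+ f and p n f+, are the double crossovers. Comparing them with the parentals, only the n allele has switched, so n is the middle locus and the order is p – n – f.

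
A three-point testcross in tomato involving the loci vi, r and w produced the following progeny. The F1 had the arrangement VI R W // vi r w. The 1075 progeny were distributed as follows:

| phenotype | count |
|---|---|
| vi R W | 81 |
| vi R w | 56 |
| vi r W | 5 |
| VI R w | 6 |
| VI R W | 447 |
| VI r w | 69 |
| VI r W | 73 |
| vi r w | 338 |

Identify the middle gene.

The two rarest classes, VI R w and vi r W, are the double crossovers. Comparing them with the parentals, only the w allele has switched, so w is the middle locus and the order is vi – w – r.

w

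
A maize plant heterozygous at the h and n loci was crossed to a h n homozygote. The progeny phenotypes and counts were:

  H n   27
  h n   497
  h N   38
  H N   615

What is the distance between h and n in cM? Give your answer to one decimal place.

5.5 cM

The two most frequent classes, H N (615) and h n (497), are the parental types, so the F1 was H N / h n.
The recombinant classes are H n and h N: 27 + 38 = 65.
Recombination frequency = 65/1177 = 0.0552 ≈ 5.5%, i.e. 5.5 cM.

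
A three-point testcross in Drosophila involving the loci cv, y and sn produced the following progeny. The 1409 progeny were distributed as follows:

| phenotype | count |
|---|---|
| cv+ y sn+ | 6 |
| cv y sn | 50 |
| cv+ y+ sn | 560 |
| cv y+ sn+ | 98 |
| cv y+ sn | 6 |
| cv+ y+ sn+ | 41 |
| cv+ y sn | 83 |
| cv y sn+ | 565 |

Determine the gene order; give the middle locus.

The two most frequent reciprocal classes, cv y sn+ and cv+ y+ sn, are the parental types, so the F1 was cv y sn+ / cv+ y+ sn.
The two rarest classes, cv+ y sn+ and cv y+ sn, are the double crossovers. Comparing them with the parentals, only the cv allele has switched, so cv is the middle locus and the order is y – cv – sn.

cv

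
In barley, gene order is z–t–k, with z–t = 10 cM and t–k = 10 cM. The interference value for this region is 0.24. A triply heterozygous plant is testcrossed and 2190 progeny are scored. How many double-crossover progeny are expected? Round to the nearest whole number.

17

Map distances give recombination frequencies of 0.100 and 0.100 for the two intervals.
With interference 0.24 (so coincidence = 0.76), expected double-crossover frequency = 0.100 × 0.100 × 0.76 = 0.00760.
Expected number = 0.00760 × 2190 = 16.64 ≈ 17.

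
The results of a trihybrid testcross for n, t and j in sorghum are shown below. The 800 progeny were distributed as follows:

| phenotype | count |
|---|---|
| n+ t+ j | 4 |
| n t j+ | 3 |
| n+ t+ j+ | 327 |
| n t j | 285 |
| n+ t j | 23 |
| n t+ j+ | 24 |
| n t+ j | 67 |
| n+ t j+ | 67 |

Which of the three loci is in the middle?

j

The two most frequent reciprocal classes, n t j and n+ t+ j+, are the parental types, so the F1 was n t j / n+ t+ j+.
The two rarest classes, n t j+ and n+ t+ j, are the double crossovers. Comparing them with the parentals, only the j allele has switched, so j is the middle locus and the order is t – j – n.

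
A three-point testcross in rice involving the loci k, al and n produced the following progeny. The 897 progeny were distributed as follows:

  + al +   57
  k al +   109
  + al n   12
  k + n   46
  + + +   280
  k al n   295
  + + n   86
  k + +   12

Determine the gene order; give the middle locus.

k

The two most frequent reciprocal classes, k al n and + + +, are the parental types, so the F1 was k al n / + + +.
The two rarest classes, + al n and k + +, are the double crossovers. Comparing them with the parentals, only the k allele has switched, so k is the middle locus and the order is al – k – n.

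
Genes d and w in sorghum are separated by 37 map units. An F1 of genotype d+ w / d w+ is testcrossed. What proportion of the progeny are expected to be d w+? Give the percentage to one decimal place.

A map distance of 37 map units corresponds to a recombination frequency of 0.370.
The F1 is d+ w / d w+, so d w+ is a parental gamete class with expected frequency (1 − r)/2 = 0.630/2 = 0.3150.
That is 0.3150 = 31.5% of the progeny.

31.5%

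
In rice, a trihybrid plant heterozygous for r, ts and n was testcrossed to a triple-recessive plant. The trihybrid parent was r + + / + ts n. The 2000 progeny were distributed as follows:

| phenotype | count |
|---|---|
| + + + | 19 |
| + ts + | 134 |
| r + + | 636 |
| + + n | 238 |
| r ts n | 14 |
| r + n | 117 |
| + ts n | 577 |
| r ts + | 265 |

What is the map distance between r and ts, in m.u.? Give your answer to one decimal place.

The two rarest classes, + + + and r ts n, are the double crossovers. Comparing them with the parentals, only the r allele has switched, so r is the middle locus and the order is n – r – ts.
Crossovers in the r–ts interval produce the single-crossover classes r ts + and + + n (265 + 238 = 503) plus the double crossovers (33).
RF(r–ts) = (503 + 33) / 2000 = 536/2000 = 0.2680 → 26.8 m.u.

26.8 m.u.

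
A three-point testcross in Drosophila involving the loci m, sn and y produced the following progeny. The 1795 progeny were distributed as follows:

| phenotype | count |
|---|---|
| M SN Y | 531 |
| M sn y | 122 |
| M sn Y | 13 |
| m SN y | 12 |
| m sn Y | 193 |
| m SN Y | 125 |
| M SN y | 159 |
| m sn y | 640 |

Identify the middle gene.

The two most frequent reciprocal classes, M SN Y and m sn y, are the parental types, so the F1 was M SN Y / m sn y.
The two rarest classes, M sn Y and m SN y, are the double crossovers. Comparing them with the parentals, only the sn allele has switched, so sn is the middle locus and the order is y – sn – m.

sn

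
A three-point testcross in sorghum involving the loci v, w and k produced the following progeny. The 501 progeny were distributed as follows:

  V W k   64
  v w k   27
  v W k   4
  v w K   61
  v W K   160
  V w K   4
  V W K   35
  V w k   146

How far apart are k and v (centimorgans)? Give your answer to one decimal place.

14.0 centimorgans

The two most frequent reciprocal classes, V w k and v W K, are the parental types, so the F1 was V w k / v W K.
The two rarest classes, V w K and v W k, are the double crossovers. Comparing them with the parentals, only the k allele has switched, so k is the middle locus and the order is w – k – v.
Crossovers in the k–v interval produce the single-crossover classes v w k and V W K (27 + 35 = 62) plus the double crossovers (8).
RF(k–v) = (62 + 8) / 501 = 70/501 = 0.1397 → 14.0 centimorgans.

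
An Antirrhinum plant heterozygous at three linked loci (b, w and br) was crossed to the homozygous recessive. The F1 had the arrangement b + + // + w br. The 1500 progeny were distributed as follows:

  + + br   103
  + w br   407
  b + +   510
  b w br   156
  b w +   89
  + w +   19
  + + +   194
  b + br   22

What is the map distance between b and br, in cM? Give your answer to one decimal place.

The two rarest classes, b + br and + w +, are the double crossovers. Comparing them with the parentals, only the br allele has switched, so br is the middle locus and the order is w – br – b.
Crossovers in the br–b interval produce the single-crossover classes + + + and b w br (194 + 156 = 350) plus the double crossovers (41).
RF(br–b) = (350 + 41) / 1500 = 391/1500 = 0.2607 → 26.1 cM.

26.1 cM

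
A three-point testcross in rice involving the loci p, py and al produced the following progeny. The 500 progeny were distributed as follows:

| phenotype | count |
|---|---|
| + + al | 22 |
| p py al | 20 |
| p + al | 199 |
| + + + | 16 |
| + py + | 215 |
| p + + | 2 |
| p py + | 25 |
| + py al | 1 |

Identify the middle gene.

al

The two most frequent reciprocal classes, p + al and + py +, are the parental types, so the F1 was p + al / + py +.
The two rarest classes, p + + and + py al, are the double crossovers. Comparing them with the parentals, only the al allele has switched, so al is the middle locus and the order is p – al – py.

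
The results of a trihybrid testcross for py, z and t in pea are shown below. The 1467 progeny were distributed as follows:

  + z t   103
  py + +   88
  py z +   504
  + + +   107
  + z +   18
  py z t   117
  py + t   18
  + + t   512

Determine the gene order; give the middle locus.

py

The two most frequent reciprocal classes, + + t and py z +, are the parental types, so the F1 was + + t / py z +.
The two rarest classes, py + t and + z +, are the double crossovers. Comparing them with the parentals, only the py allele has switched, so py is the middle locus and the order is z – py – t.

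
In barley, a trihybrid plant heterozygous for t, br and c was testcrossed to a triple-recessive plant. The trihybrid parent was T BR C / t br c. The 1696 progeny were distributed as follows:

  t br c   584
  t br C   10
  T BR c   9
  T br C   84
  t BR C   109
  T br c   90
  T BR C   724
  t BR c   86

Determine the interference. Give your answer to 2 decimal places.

The two rarest classes, T BR c and t br C, are the double crossovers. Comparing them with the parentals, only the c allele has switched, so c is the middle locus and the order is t – c – br.
t–c: (199 + 19)/1696 = 0.1285; c–br: (170 + 19)/1696 = 0.1114.
Expected DCO frequency = 0.1285 × 0.1114 ≈ 0.01431; observed = 19/1696 ≈ 0.01120.
Coefficient of coincidence = 0.01120/0.01431 ≈ 0.78; interference = 1 − 0.78 = 0.22.

0.22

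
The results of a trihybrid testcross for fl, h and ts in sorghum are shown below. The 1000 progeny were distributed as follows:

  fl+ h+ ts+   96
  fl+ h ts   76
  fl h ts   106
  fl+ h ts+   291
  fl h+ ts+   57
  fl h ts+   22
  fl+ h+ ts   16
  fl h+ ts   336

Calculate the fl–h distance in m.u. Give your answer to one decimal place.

24.0 m.u.

The two most frequent reciprocal classes, fl h+ ts and fl+ h ts+, are the parental types, so the F1 was fl h+ ts / fl+ h ts+.
The two rarest classes, fl+ h+ ts and fl h ts+, are the double crossovers. Comparing them with the parentals, only the fl allele has switched, so fl is the middle locus and the order is ts – fl – h.
Crossovers in the fl–h interval produce the single-crossover classes fl h ts and fl+ h+ ts+ (106 + 96 = 202) plus the double crossovers (38).
RF(fl–h) = (202 + 38) / 1000 = 240/1000 = 0.2400 → 24.0 m.u.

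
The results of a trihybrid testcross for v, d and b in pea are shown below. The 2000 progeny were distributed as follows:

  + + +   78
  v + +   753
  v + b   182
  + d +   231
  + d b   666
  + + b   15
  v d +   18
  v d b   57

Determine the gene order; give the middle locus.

d

The two most frequent reciprocal classes, + d b and v + +, are the parental types, so the F1 was + d b / v + +.
The two rarest classes, + + b and v d +, are the double crossovers. Comparing them with the parentals, only the d allele has switched, so d is the middle locus and the order is v – d – b.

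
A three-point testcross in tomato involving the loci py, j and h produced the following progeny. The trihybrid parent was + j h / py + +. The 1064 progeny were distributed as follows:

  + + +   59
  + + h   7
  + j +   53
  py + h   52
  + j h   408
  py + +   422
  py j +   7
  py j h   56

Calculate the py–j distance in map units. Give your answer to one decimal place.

The two rarest classes, + + h and py j +, are the double crossovers. Comparing them with the parentals, only the j allele has switched, so j is the middle locus and the order is h – j – py.
Crossovers in the j–py interval produce the single-crossover classes py j h and + + + (56 + 59 = 115) plus the double crossovers (14).
RF(j–py) = (115 + 14) / 1064 = 129/1064 = 0.1212 → 12.1 map units.

12.1 map units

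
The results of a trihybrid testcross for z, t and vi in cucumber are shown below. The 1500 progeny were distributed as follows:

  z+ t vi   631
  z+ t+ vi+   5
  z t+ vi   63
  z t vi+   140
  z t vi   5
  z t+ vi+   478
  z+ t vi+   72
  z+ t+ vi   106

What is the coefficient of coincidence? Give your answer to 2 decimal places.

0.40

The two most frequent reciprocal classes, z t+ vi+ and z+ t vi, are the parental types, so the F1 was z t+ vi+ / z+ t vi.
The two rarest classes, z+ t+ vi+ and z t vi, are the double crossovers. Comparing them with the parentals, only the z allele has switched, so z is the middle locus and the order is vi – z – t.
vi–z: (135 + 10)/1500 = 0.0967; z–t: (246 + 10)/1500 = 0.1707.
Expected DCO frequency = 0.0967 × 0.1707 ≈ 0.01651; observed = 10/1500 ≈ 0.00667.
Coefficient of coincidence = 0.00667/0.01651 ≈ 0.40.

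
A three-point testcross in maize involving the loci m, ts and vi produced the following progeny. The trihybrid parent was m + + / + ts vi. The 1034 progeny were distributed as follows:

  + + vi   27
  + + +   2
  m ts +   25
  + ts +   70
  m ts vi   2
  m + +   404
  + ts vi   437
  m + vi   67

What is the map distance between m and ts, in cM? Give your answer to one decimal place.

The two rarest classes, + + + and m ts vi, are the double crossovers. Comparing them with the parentals, only the m allele has switched, so m is the middle locus and the order is vi – m – ts.
Crossovers in the m–ts interval produce the single-crossover classes m ts + and + + vi (25 + 27 = 52) plus the double crossovers (4).
RF(m–ts) = (52 + 4) / 1034 = 56/1034 = 0.0542 → 5.4 cM.

5.4 cM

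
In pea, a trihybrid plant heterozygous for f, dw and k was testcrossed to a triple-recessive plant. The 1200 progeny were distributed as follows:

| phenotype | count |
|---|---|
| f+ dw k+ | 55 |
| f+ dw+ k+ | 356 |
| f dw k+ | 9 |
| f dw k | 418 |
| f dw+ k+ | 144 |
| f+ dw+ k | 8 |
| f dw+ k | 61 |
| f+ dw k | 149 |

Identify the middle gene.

The two most frequent reciprocal classes, f dw k and f+ dw+ k+, are the parental types, so the F1 was f dw k / f+ dw+ k+.
The two rarest classes, f dw k+ and f+ dw+ k, are the double crossovers. Comparing them with the parentals, only the k allele has switched, so k is the middle locus and the order is dw – k – f.

k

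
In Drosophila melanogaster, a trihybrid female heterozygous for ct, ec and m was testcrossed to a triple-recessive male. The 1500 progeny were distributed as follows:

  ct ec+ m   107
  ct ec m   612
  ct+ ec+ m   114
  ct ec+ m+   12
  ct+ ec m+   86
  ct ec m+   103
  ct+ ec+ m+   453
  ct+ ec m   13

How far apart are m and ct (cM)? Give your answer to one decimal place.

The two most frequent reciprocal classes, ct ec m and ct+ ec+ m+, are the parental types, so the F1 was ct ec m / ct+ ec+ m+.
The two rarest classes, ct+ ec m and ct ec+ m+, are the double crossovers. Comparing them with the parentals, only the ct allele has switched, so ct is the middle locus and the order is ec – ct – m.
Crossovers in the ct–m interval produce the single-crossover classes ct ec m+ and ct+ ec+ m (103 + 114 = 217) plus the double crossovers (25).
RF(ct–m) = (217 + 25) / 1500 = 242/1500 = 0.1613 → 16.1 cM.

16.1 cM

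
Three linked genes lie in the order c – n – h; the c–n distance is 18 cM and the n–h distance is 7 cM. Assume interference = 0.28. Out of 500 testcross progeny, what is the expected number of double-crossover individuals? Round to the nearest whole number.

Map distances give recombination frequencies of 0.180 and 0.070 for the two intervals.
With interference 0.28 (so coincidence = 0.72), expected double-crossover frequency = 0.180 × 0.070 × 0.72 = 0.00907.
Expected number = 0.00907 × 500 = 4.54 ≈ 5.

5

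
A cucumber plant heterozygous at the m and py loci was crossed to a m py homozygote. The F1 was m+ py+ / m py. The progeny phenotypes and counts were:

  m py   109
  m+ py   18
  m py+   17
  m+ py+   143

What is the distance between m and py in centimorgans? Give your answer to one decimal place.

12.2 centimorgans

The recombinant classes are m+ py and m py+: 18 + 17 = 35.
Recombination frequency = 35/287 = 0.1220 ≈ 12.2%, i.e. 12.2 centimorgans.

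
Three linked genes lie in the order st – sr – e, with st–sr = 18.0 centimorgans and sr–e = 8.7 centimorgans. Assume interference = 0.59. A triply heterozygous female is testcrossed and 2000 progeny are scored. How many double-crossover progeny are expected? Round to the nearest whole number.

Map distances give recombination frequencies of 0.180 and 0.087 for the two intervals.
With interference 0.59 (so coincidence = 0.41), expected double-crossover frequency = 0.180 × 0.087 × 0.41 = 0.00642.
Expected number = 0.00642 × 2000 = 12.84 ≈ 13.

13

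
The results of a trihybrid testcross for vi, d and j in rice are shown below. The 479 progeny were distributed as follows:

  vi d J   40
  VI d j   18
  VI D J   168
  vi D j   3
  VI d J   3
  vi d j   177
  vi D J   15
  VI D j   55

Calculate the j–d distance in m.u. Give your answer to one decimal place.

The two most frequent reciprocal classes, VI D J and vi d j, are the parental types, so the F1 was VI D J / vi d j.
The two rarest classes, VI d J and vi D j, are the double crossovers. Comparing them with the parentals, only the d allele has switched, so d is the middle locus and the order is vi – d – j.
Crossovers in the d–j interval produce the single-crossover classes VI D j and vi d J (55 + 40 = 95) plus the double crossovers (6).
RF(d–j) = (95 + 6) / 479 = 101/479 = 0.2109 → 21.1 m.u.

21.1 m.u.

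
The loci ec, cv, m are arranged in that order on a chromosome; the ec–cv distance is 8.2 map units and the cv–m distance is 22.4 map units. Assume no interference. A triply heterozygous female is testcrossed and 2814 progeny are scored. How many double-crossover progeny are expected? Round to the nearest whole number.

52

Map distances give recombination frequencies of 0.082 and 0.224 for the two intervals.
With no interference, expected double-crossover frequency = 0.082 × 0.224 = 0.01837.
Expected number = 0.01837 × 2814 = 51.69 ≈ 52.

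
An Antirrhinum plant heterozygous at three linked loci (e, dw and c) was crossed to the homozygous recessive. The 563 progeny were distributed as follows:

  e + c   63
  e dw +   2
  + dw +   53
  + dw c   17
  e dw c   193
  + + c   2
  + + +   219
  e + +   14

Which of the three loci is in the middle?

The two most frequent reciprocal classes, e dw c and + + +, are the parental types, so the F1 was e dw c / + + +.
The two rarest classes, e dw + and + + c, are the double crossovers. Comparing them with the parentals, only the c allele has switched, so c is the middle locus and the order is dw – c – e.

c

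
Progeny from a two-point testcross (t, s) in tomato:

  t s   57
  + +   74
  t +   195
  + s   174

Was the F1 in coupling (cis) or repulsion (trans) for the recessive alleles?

trans

The two most frequent classes are + s (174) and t + (195); these are the parental (non-recombinant) types.
So the F1 carried + s on one chromosome and t + on the other — the recessive alleles are on opposite chromosomes (trans / repulsion).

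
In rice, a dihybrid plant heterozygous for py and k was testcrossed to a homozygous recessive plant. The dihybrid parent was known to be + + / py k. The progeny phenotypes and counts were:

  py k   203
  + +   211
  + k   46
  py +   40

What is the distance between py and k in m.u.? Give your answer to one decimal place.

17.2 m.u.

The recombinant classes are + k and py +: 46 + 40 = 86.
Recombination frequency = 86/500 = 0.1720 ≈ 17.2%, i.e. 17.2 m.u.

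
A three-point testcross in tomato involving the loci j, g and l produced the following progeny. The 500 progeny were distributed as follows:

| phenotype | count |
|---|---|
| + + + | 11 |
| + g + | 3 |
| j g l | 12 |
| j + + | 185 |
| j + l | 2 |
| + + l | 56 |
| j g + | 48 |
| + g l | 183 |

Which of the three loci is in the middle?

The two most frequent reciprocal classes, + g l and j + +, are the parental types, so the F1 was + g l / j + +.
The two rarest classes, + g + and j + l, are the double crossovers. Comparing them with the parentals, only the l allele has switched, so l is the middle locus and the order is j – l – g.

l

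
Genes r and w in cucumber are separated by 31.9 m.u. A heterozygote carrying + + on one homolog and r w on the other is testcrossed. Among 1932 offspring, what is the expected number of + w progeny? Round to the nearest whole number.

308

A map distance of 31.9 m.u. corresponds to a recombination frequency of 0.319.
The F1 is + + / r w, so + w is a recombinant gamete class with expected frequency r/2 = 0.319/2 = 0.1595.
Expected number = 0.1595 × 1932 = 308.15 ≈ 308.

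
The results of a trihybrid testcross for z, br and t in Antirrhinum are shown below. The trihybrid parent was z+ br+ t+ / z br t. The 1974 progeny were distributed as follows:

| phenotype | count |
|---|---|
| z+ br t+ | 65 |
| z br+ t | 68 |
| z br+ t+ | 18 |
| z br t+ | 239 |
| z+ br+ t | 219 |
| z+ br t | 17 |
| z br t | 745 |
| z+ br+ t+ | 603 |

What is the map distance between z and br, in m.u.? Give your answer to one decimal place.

The two rarest classes, z br+ t+ and z+ br t, are the double crossovers. Comparing them with the parentals, only the z allele has switched, so z is the middle locus and the order is t – z – br.
Crossovers in the z–br interval produce the single-crossover classes z+ br t+ and z br+ t (65 + 68 = 133) plus the double crossovers (35).
RF(z–br) = (133 + 35) / 1974 = 168/1974 = 0.0851 → 8.5 m.u.

8.5 m.u.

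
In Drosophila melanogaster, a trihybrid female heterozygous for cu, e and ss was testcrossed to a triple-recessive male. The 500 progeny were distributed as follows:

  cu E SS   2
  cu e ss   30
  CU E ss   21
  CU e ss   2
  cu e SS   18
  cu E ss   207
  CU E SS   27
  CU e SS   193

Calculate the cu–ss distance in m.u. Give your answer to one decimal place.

8.6 m.u.

The two most frequent reciprocal classes, cu E ss and CU e SS, are the parental types, so the F1 was cu E ss / CU e SS.
The two rarest classes, cu E SS and CU e ss, are the double crossovers. Comparing them with the parentals, only the ss allele has switched, so ss is the middle locus and the order is cu – ss – e.
Crossovers in the cu–ss interval produce the single-crossover classes CU E ss and cu e SS (21 + 18 = 39) plus the double crossovers (4).
RF(cu–ss) = (39 + 4) / 500 = 43/500 = 0.0860 → 8.6 m.u.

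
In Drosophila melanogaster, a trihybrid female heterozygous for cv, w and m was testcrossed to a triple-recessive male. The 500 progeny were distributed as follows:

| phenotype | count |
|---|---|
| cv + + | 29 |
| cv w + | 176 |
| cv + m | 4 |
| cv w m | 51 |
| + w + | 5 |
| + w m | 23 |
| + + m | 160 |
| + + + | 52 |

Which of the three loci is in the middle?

cv

The two most frequent reciprocal classes, + + m and cv w +, are the parental types, so the F1 was + + m / cv w +.
The two rarest classes, cv + m and + w +, are the double crossovers. Comparing them with the parentals, only the cv allele has switched, so cv is the middle locus and the order is w – cv – m.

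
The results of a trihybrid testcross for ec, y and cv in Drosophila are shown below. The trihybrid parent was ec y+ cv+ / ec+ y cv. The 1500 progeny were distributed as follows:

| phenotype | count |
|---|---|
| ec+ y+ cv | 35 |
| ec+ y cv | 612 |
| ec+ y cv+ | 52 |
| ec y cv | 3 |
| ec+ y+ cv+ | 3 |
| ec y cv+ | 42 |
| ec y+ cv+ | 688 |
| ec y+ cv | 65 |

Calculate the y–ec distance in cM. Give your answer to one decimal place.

The two rarest classes, ec+ y+ cv+ and ec y cv, are the double crossovers. Comparing them with the parentals, only the ec allele has switched, so ec is the middle locus and the order is cv – ec – y.
Crossovers in the ec–y interval produce the single-crossover classes ec y cv+ and ec+ y+ cv (42 + 35 = 77) plus the double crossovers (6).
RF(ec–y) = (77 + 6) / 1500 = 83/1500 = 0.0553 → 5.5 cM.

5.5 cM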